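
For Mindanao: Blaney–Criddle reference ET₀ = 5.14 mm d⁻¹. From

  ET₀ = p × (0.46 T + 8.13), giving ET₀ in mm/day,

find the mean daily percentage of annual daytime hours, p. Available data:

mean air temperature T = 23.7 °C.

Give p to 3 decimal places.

0.270

p = ET₀ / (0.46 T + 8.13) = 5.14 / (0.46 × 23.7 + 8.13) = 5.14 / 19.032 = 0.2701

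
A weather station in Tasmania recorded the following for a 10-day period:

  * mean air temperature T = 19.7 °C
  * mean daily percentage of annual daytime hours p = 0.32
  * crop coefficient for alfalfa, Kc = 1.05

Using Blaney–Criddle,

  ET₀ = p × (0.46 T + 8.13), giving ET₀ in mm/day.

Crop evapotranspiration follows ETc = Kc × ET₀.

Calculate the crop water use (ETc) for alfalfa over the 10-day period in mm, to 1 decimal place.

57.8 mm

ET₀ = 0.32 × (0.46 × 19.7 + 8.13) = 0.32 × 17.192 = 5.5014 mm/d
ETc = Kc × ET₀ = 1.05 × 5.5014 = 5.7765 mm/d
Over 10 days: 5.7765 × 10 = 57.765 mm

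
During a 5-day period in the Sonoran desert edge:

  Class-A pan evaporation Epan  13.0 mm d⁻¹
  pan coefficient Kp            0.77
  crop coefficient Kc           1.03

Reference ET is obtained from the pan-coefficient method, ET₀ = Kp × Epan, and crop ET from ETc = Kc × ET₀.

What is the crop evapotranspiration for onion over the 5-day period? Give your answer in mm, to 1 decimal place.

51.6 mm

ET₀ = 0.77 × 13.0 = 10.0100 mm/d
ETc = Kc × ET₀ = 1.03 × 10.0100 = 10.3103 mm/d
Over 5 days: 10.3103 × 5 = 51.552 mm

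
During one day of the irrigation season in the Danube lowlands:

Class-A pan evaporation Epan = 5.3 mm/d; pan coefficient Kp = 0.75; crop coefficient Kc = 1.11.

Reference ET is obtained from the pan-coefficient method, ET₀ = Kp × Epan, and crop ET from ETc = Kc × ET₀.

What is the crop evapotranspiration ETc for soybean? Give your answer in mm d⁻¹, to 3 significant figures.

ET₀ = 0.75 × 5.3 = 3.9750 mm/d
ETc = Kc × ET₀ = 1.11 × 3.9750 = 4.4123 mm/d

4.41 mm d⁻¹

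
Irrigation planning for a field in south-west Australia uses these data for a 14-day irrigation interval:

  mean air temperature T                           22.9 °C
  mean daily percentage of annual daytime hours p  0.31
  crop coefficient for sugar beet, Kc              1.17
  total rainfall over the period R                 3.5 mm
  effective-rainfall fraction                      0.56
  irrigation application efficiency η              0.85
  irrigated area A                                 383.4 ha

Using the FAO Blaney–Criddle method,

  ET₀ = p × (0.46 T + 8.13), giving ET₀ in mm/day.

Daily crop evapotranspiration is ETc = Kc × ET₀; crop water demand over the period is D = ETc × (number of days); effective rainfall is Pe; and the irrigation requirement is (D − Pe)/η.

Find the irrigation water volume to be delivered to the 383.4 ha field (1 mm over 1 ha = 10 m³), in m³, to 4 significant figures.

ET₀ = 0.31 × (0.46 × 22.9 + 8.13) = 0.31 × 18.664 = 5.7858 mm/d
ETc = Kc × ET₀ = 1.17 × 5.7858 = 6.7694 mm/d
Crop demand D = ETc × 14 d = 6.7694 × 14 = 94.772 mm
Pe = 0.56 × 3.5 = 1.960 mm
D − Pe = 94.772 − 1.960 = 92.812 mm
Gross irrigation = 92.812 / 0.85 = 109.191 mm
Volume = 109.191 mm × 383.4 ha × 10 = 418638.3 m³

418600 m³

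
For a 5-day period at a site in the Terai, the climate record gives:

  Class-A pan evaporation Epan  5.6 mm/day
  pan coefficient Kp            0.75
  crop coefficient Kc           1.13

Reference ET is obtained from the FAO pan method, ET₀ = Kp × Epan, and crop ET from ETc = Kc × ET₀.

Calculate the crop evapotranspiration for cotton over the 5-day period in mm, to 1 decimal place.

ET₀ = 0.75 × 5.6 = 4.2000 mm/d
ETc = Kc × ET₀ = 1.13 × 4.2000 = 4.7460 mm/d
Over 5 days: 4.7460 × 5 = 23.730 mm

23.7 mm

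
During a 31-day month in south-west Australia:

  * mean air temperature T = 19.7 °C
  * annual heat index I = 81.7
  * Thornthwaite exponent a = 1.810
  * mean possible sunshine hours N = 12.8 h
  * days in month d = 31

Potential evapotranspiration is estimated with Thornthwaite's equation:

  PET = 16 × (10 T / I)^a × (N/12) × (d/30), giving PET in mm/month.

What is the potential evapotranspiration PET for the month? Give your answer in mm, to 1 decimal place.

86.7 mm

10T/I = 10 × 19.7 / 81.7 = 2.4113
(10T/I)^a = 2.4113^1.810 = 4.9190
Uncorrected PET = 16 × 4.9190 = 78.704 mm
Correction = (N/12)(d/30) = (12.8/12)(31/30) = 1.1022
PET = 78.704 × 1.1022 = 86.748 mm/month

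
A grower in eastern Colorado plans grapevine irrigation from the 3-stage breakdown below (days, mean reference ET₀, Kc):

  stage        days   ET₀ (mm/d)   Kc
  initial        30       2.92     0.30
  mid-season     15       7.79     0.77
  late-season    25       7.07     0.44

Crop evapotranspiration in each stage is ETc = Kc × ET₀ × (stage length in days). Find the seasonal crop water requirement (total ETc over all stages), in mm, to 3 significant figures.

initial: 0.30 × 2.92 × 30 = 26.28 mm
mid-season: 0.77 × 7.79 × 15 = 89.97 mm
late-season: 0.44 × 7.07 × 25 = 77.77 mm
Seasonal total = 194.02 mm

194 mm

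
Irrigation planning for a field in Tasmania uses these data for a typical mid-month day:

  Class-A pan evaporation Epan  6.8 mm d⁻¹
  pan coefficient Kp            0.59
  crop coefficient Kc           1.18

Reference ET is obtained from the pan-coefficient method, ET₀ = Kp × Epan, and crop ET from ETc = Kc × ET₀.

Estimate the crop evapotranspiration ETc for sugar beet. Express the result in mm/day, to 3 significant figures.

4.73 mm/day

ET₀ = 0.59 × 6.8 = 4.0120 mm/d
ETc = Kc × ET₀ = 1.18 × 4.0120 = 4.7342 mm/d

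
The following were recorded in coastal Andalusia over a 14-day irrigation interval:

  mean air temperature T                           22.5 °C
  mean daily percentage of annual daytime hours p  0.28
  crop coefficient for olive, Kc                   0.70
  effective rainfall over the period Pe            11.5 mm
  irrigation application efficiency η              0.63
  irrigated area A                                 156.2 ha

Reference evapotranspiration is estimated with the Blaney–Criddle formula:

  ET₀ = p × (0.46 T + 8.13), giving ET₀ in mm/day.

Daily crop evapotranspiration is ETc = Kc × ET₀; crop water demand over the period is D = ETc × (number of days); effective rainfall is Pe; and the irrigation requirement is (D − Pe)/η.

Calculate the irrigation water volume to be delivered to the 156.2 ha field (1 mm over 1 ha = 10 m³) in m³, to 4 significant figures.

ET₀ = 0.28 × (0.46 × 22.5 + 8.13) = 0.28 × 18.480 = 5.1744 mm/d
ETc = Kc × ET₀ = 0.70 × 5.1744 = 3.6221 mm/d
Crop demand D = ETc × 14 d = 3.6221 × 14 = 50.709 mm
D − Pe = 50.709 − 11.5 = 39.209 mm
Gross irrigation = 39.209 / 0.63 = 62.237 mm
Volume = 62.237 mm × 156.2 ha × 10 = 97214.2 m³

97210 m³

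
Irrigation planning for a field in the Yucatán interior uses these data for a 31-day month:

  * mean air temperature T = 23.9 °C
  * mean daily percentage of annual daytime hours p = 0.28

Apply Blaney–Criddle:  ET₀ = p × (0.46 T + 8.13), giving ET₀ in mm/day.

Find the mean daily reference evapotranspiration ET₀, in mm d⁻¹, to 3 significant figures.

ET₀ = 0.28 × (0.46 × 23.9 + 8.13) = 0.28 × 19.124 = 5.3547 mm/d

5.35 mm d⁻¹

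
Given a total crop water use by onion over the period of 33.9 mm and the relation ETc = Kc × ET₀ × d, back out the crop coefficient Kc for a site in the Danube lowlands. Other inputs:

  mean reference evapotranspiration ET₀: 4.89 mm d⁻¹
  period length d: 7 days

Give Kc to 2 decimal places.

ETc = Kc × ET₀ × d  ⇒  Kc = ETc / (ET₀ × d)
Kc = 33.9 / (4.89 × 7) = 33.9 / 34.23 = 0.9904

0.99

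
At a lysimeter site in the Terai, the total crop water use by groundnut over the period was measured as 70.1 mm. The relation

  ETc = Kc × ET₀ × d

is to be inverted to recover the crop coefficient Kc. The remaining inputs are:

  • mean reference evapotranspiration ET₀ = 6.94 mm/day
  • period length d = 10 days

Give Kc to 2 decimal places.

ETc = Kc × ET₀ × d  ⇒  Kc = ETc / (ET₀ × d)
Kc = 70.1 / (6.94 × 10) = 70.1 / 69.40 = 1.0101

1.01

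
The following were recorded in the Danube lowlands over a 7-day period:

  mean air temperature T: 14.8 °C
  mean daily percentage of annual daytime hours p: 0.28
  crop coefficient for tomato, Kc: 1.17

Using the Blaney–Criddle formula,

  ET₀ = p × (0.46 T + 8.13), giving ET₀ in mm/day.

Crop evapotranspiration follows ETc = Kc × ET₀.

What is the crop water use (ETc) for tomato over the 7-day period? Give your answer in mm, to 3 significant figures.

ET₀ = 0.28 × (0.46 × 14.8 + 8.13) = 0.28 × 14.938 = 4.1826 mm/d
ETc = Kc × ET₀ = 1.17 × 4.1826 = 4.8936 mm/d
Over 7 days: 4.8936 × 7 = 34.255 mm

34.3 mm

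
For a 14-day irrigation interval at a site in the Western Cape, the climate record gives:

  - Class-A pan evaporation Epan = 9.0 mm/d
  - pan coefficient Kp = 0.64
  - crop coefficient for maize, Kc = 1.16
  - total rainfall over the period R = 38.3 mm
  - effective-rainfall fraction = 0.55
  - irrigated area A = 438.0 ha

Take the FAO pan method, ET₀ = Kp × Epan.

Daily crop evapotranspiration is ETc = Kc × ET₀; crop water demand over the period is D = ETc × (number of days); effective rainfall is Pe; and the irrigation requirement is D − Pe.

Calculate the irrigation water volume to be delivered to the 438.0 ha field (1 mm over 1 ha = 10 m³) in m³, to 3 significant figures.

ET₀ = 0.64 × 9.0 = 5.7600 mm/d
ETc = Kc × ET₀ = 1.16 × 5.7600 = 6.6816 mm/d
Crop demand D = ETc × 14 d = 6.6816 × 14 = 93.542 mm
Pe = 0.55 × 38.3 = 21.065 mm
D − Pe = 93.542 − 21.065 = 72.477 mm
Volume = 72.477 mm × 438.0 ha × 10 = 317449.3 m³

317000 m³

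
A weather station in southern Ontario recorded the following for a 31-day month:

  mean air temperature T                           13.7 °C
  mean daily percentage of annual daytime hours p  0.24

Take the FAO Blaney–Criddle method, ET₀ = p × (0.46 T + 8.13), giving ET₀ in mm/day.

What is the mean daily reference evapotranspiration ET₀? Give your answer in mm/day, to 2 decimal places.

3.46 mm/day

ET₀ = 0.24 × (0.46 × 13.7 + 8.13) = 0.24 × 14.432 = 3.4637 mm/d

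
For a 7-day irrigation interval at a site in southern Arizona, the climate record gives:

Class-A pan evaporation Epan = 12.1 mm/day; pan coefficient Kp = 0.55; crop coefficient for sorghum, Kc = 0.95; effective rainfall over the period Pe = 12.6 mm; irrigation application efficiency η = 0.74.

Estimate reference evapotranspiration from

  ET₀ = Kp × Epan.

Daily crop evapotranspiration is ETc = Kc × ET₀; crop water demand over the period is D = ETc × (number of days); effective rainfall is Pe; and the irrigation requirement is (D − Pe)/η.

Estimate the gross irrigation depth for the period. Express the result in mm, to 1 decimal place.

42.8 mm

ET₀ = 0.55 × 12.1 = 6.6550 mm/d
ETc = Kc × ET₀ = 0.95 × 6.6550 = 6.3223 mm/d
Crop demand D = ETc × 7 d = 6.3223 × 7 = 44.256 mm
D − Pe = 44.256 − 12.6 = 31.656 mm
Gross irrigation = 31.656 / 0.74 = 42.778 mm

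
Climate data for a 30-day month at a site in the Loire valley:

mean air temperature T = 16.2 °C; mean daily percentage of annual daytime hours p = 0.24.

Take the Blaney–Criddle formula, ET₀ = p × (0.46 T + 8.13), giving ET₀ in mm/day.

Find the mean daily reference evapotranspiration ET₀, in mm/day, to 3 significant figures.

ET₀ = 0.24 × (0.46 × 16.2 + 8.13) = 0.24 × 15.582 = 3.7397 mm/d

3.74 mm/day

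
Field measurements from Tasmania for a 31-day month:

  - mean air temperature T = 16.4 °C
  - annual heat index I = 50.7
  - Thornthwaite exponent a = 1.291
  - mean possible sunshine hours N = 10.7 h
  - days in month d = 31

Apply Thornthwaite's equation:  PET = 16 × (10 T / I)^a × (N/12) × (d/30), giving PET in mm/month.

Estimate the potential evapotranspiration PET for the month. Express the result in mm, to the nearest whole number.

67 mm

10T/I = 10 × 16.4 / 50.7 = 3.2347
(10T/I)^a = 3.2347^1.291 = 4.5519
Uncorrected PET = 16 × 4.5519 = 72.830 mm
Correction = (N/12)(d/30) = (10.7/12)(31/30) = 0.9214
PET = 72.830 × 0.9214 = 67.106 mm/month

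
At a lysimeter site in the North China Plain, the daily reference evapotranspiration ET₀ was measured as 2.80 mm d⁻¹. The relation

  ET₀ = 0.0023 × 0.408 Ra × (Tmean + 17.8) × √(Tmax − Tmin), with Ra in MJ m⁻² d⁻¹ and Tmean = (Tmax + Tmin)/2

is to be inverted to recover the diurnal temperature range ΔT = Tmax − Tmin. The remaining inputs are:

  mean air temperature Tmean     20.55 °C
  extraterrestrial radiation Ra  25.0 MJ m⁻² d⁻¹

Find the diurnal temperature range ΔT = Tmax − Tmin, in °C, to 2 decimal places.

9.69 °C

√ΔT = ET₀ / [0.0023 × 0.408 × Ra × (Tmean+17.8)] = 2.80 / (0.0023 × 10.2000 × 38.35) = 3.1122
ΔT = 3.1122² = 9.686 °C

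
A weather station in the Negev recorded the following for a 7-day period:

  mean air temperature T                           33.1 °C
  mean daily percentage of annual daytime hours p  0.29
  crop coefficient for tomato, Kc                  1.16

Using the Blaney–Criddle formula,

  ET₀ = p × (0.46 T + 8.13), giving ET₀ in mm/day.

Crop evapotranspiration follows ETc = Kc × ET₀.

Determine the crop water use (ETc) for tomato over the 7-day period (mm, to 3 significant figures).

55.0 mm

ET₀ = 0.29 × (0.46 × 33.1 + 8.13) = 0.29 × 23.356 = 6.7732 mm/d
ETc = Kc × ET₀ = 1.16 × 6.7732 = 7.8569 mm/d
Over 7 days: 7.8569 × 7 = 54.998 mm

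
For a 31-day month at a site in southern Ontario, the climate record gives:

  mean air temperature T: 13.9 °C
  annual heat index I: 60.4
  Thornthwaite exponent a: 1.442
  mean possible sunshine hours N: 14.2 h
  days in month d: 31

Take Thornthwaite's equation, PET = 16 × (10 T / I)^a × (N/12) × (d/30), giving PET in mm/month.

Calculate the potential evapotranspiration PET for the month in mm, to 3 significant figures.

65.1 mm

10T/I = 10 × 13.9 / 60.4 = 2.3013
(10T/I)^a = 2.3013^1.442 = 3.3263
Uncorrected PET = 16 × 3.3263 = 53.221 mm
Correction = (N/12)(d/30) = (14.2/12)(31/30) = 1.2228
PET = 53.221 × 1.2228 = 65.079 mm/month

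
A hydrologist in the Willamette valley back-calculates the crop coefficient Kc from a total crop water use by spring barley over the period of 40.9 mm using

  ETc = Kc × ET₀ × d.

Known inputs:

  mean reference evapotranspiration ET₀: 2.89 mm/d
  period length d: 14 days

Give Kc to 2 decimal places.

1.01

ETc = Kc × ET₀ × d  ⇒  Kc = ETc / (ET₀ × d)
Kc = 40.9 / (2.89 × 14) = 40.9 / 40.46 = 1.0109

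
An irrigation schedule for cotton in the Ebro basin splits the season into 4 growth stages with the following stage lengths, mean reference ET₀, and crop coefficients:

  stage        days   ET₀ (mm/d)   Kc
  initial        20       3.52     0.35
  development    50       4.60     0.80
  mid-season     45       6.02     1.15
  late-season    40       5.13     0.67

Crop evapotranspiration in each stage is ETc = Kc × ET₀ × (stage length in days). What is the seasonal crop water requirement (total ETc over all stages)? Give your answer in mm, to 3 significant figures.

initial: 0.35 × 3.52 × 20 = 24.64 mm
development: 0.80 × 4.60 × 50 = 184.00 mm
mid-season: 1.15 × 6.02 × 45 = 311.54 mm
late-season: 0.67 × 5.13 × 40 = 137.48 mm
Seasonal total = 657.66 mm

658 mm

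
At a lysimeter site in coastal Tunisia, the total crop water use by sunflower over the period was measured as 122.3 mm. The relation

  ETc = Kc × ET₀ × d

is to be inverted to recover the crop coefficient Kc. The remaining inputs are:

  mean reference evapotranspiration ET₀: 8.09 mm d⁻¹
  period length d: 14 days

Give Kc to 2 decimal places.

1.08

ETc = Kc × ET₀ × d  ⇒  Kc = ETc / (ET₀ × d)
Kc = 122.3 / (8.09 × 14) = 122.3 / 113.26 = 1.0798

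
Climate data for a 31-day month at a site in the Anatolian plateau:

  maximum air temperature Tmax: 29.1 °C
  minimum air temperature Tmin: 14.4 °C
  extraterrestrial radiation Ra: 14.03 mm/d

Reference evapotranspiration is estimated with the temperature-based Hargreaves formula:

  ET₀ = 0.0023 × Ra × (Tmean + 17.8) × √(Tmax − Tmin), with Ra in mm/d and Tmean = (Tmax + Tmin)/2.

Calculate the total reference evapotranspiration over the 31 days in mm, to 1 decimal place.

Tmean = (29.1 + 14.4)/2 = 21.75 °C
ET₀ = 0.0023 × 14.03 × (21.75 + 17.8) × √14.7 = 0.0023 × 14.03 × 39.55 × 3.8341 = 4.8932 mm/d
Over 31 days: 4.8932 × 31 = 151.689 mm

151.7 mm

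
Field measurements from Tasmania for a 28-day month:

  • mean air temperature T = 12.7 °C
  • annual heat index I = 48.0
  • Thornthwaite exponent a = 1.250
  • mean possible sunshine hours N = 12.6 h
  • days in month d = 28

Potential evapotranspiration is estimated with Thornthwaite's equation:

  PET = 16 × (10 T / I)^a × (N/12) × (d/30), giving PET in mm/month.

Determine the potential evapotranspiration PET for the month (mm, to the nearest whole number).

53 mm

10T/I = 10 × 12.7 / 48.0 = 2.6458
(10T/I)^a = 2.6458^1.250 = 3.3744
Uncorrected PET = 16 × 3.3744 = 53.990 mm
Correction = (N/12)(d/30) = (12.6/12)(28/30) = 0.9800
PET = 53.990 × 0.9800 = 52.910 mm/month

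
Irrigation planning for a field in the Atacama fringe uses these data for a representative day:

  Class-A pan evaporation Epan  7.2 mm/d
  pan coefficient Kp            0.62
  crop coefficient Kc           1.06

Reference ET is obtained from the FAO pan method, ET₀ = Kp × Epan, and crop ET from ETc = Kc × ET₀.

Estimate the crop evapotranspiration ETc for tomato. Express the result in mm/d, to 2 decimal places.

4.73 mm/d

ET₀ = 0.62 × 7.2 = 4.4640 mm/d
ETc = Kc × ET₀ = 1.06 × 4.4640 = 4.7318 mm/d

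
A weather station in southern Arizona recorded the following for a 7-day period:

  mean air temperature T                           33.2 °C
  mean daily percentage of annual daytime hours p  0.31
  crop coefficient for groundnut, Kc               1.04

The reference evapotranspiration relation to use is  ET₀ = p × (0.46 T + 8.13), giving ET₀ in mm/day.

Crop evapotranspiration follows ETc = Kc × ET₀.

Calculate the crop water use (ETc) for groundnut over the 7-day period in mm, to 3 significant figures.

52.8 mm

ET₀ = 0.31 × (0.46 × 33.2 + 8.13) = 0.31 × 23.402 = 7.2546 mm/d
ETc = Kc × ET₀ = 1.04 × 7.2546 = 7.5448 mm/d
Over 7 days: 7.5448 × 7 = 52.814 mm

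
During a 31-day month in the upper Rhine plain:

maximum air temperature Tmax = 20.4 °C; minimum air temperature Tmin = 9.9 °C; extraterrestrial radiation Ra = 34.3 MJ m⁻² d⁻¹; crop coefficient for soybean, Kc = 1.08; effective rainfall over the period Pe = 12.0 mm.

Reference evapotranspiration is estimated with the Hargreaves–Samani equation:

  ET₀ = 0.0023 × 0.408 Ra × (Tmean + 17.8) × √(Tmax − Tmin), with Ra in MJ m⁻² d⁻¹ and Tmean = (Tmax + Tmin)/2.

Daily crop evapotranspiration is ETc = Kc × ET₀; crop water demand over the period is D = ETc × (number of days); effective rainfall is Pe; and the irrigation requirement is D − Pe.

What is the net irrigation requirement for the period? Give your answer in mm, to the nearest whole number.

103 mm

Tmean = (20.4 + 9.9)/2 = 15.15 °C
0.408 Ra = 0.408 × 34.3 = 13.9944 mm/d equivalent
ET₀ = 0.0023 × 13.9944 × (15.15 + 17.8) × √10.5 = 0.0023 × 13.9944 × 32.95 × 3.2404 = 3.4367 mm/d
ETc = Kc × ET₀ = 1.08 × 3.4367 = 3.7116 mm/d
Crop demand D = ETc × 31 d = 3.7116 × 31 = 115.060 mm
D − Pe = 115.060 − 12.0 = 103.060 mm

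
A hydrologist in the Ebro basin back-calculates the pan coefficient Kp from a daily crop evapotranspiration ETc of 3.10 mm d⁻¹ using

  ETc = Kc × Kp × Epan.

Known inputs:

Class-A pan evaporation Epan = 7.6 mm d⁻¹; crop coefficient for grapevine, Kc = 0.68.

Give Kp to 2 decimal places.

ETc = Kc × Kp × Epan  ⇒  Kp = ETc / (Kc × Epan)
Kp = 3.10 / (0.68 × 7.6) = 3.10 / 5.168 = 0.5998

0.60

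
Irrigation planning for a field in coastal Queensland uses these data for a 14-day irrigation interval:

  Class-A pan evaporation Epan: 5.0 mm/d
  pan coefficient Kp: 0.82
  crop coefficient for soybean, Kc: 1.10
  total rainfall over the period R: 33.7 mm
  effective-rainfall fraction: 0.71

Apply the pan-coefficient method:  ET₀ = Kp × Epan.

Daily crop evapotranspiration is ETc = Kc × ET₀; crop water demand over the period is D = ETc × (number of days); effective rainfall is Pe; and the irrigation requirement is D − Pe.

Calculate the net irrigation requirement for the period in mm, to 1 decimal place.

ET₀ = 0.82 × 5.0 = 4.1000 mm/d
ETc = Kc × ET₀ = 1.10 × 4.1000 = 4.5100 mm/d
Crop demand D = ETc × 14 d = 4.5100 × 14 = 63.140 mm
Pe = 0.71 × 33.7 = 23.927 mm
D − Pe = 63.140 − 23.927 = 39.213 mm

39.2 mm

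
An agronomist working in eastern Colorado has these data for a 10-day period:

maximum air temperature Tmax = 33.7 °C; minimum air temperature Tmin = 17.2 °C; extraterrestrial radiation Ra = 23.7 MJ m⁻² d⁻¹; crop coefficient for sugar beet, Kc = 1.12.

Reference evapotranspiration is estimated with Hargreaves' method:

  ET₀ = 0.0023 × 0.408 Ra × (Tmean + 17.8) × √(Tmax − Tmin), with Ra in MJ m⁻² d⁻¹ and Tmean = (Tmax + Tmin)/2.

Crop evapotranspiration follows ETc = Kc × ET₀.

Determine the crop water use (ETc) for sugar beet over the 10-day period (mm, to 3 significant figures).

43.8 mm

Tmean = (33.7 + 17.2)/2 = 25.45 °C
0.408 Ra = 0.408 × 23.7 = 9.6696 mm/d equivalent
ET₀ = 0.0023 × 9.6696 × (25.45 + 17.8) × √16.5 = 0.0023 × 9.6696 × 43.25 × 4.0620 = 3.9072 mm/d
ETc = Kc × ET₀ = 1.12 × 3.9072 = 4.3761 mm/d
Over 10 days: 4.3761 × 10 = 43.761 mm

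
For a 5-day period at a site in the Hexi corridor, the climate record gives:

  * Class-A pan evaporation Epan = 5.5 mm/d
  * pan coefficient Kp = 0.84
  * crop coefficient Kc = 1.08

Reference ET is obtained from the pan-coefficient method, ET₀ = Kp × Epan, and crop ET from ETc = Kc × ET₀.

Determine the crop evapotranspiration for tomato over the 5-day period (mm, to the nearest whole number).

25 mm

ET₀ = 0.84 × 5.5 = 4.6200 mm/d
ETc = Kc × ET₀ = 1.08 × 4.6200 = 4.9896 mm/d
Over 5 days: 4.9896 × 5 = 24.948 mm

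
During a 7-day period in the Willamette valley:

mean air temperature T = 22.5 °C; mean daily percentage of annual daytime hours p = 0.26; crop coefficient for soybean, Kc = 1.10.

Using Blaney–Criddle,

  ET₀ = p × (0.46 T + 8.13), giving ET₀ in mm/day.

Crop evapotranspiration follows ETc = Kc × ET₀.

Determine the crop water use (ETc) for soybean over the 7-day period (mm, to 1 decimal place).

37.0 mm

ET₀ = 0.26 × (0.46 × 22.5 + 8.13) = 0.26 × 18.480 = 4.8048 mm/d
ETc = Kc × ET₀ = 1.10 × 4.8048 = 5.2853 mm/d
Over 7 days: 5.2853 × 7 = 36.997 mm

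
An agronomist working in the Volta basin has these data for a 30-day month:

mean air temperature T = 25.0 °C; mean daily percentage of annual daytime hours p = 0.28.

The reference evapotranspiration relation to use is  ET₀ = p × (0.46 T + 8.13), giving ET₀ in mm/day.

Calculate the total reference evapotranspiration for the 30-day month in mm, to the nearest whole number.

ET₀ = 0.28 × (0.46 × 25.0 + 8.13) = 0.28 × 19.630 = 5.4964 mm/d
Monthly total = 5.4964 × 30 = 164.892 mm

165 mm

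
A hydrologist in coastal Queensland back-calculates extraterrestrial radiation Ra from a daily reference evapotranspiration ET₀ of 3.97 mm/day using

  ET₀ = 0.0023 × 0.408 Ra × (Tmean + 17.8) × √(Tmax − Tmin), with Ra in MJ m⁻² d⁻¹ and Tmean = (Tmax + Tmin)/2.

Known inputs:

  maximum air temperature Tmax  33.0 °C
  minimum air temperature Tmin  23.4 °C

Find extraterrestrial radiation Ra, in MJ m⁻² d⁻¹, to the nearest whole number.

Tmean = (33.0+23.4)/2 = 28.20 °C; ΔT = 9.6
Ra = ET₀ / [0.0023 × 0.408 × (Tmean+17.8) × √ΔT]
   = 3.97 / (0.0023 × 0.408 × 46.00 × 3.0984) = 29.683 MJ m⁻² d⁻¹

30 MJ m⁻² d⁻¹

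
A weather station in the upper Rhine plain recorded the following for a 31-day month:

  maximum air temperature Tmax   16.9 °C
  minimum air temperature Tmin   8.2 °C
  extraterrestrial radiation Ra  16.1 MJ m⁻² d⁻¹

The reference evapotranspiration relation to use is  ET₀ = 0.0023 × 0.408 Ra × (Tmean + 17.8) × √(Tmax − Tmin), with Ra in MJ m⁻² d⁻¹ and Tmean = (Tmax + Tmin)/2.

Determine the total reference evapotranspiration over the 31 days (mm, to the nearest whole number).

Tmean = (16.9 + 8.2)/2 = 12.55 °C
0.408 Ra = 0.408 × 16.1 = 6.5688 mm/d equivalent
ET₀ = 0.0023 × 6.5688 × (12.55 + 17.8) × √8.7 = 0.0023 × 6.5688 × 30.35 × 2.9496 = 1.3525 mm/d
Over 31 days: 1.3525 × 31 = 41.928 mm

42 mm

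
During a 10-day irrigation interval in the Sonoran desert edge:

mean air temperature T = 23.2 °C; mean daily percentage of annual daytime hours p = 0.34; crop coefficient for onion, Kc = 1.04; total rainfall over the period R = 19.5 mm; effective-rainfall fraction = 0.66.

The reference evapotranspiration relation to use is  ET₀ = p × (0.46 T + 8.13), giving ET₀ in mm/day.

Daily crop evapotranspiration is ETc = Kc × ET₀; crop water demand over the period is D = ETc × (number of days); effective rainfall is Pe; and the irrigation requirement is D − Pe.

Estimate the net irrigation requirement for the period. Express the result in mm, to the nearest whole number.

54 mm

ET₀ = 0.34 × (0.46 × 23.2 + 8.13) = 0.34 × 18.802 = 6.3927 mm/d
ETc = Kc × ET₀ = 1.04 × 6.3927 = 6.6484 mm/d
Crop demand D = ETc × 10 d = 6.6484 × 10 = 66.484 mm
Pe = 0.66 × 19.5 = 12.870 mm
D − Pe = 66.484 − 12.870 = 53.614 mm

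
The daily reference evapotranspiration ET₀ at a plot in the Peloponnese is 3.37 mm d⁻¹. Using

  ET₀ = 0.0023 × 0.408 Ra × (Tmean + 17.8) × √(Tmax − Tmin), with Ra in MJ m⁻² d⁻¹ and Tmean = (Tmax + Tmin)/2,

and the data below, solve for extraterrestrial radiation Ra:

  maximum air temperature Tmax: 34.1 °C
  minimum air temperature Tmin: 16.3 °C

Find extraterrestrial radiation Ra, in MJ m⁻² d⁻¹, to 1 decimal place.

Tmean = (34.1+16.3)/2 = 25.20 °C; ΔT = 17.8
Ra = ET₀ / [0.0023 × 0.408 × (Tmean+17.8) × √ΔT]
   = 3.37 / (0.0023 × 0.408 × 43.00 × 4.2190) = 19.795 MJ m⁻² d⁻¹

19.8 MJ m⁻² d⁻¹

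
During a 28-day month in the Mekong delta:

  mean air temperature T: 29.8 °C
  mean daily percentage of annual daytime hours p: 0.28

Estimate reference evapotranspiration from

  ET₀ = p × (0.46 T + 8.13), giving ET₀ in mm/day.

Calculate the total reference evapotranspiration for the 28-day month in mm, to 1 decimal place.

ET₀ = 0.28 × (0.46 × 29.8 + 8.13) = 0.28 × 21.838 = 6.1146 mm/d
Monthly total = 6.1146 × 28 = 171.209 mm

171.2 mm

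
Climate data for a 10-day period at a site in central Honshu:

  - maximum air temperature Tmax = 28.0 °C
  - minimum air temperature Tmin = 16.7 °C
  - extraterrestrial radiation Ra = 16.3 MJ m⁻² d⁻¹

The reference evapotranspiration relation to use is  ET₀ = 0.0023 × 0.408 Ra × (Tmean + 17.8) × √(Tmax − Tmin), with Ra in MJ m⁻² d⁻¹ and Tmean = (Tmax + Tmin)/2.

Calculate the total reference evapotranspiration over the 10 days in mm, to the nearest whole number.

Tmean = (28.0 + 16.7)/2 = 22.35 °C
0.408 Ra = 0.408 × 16.3 = 6.6504 mm/d equivalent
ET₀ = 0.0023 × 6.6504 × (22.35 + 17.8) × √11.3 = 0.0023 × 6.6504 × 40.15 × 3.3615 = 2.0644 mm/d
Over 10 days: 2.0644 × 10 = 20.644 mm

21 mm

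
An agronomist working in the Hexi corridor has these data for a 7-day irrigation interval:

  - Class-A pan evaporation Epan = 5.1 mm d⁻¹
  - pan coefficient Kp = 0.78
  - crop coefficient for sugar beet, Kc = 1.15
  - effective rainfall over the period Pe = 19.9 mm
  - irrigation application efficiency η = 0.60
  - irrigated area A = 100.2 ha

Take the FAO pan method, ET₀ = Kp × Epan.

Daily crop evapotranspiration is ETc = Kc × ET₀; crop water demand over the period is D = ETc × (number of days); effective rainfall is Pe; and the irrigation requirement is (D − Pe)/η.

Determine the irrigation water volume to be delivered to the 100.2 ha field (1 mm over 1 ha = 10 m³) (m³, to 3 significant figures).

ET₀ = 0.78 × 5.1 = 3.9780 mm/d
ETc = Kc × ET₀ = 1.15 × 3.9780 = 4.5747 mm/d
Crop demand D = ETc × 7 d = 4.5747 × 7 = 32.023 mm
D − Pe = 32.023 − 19.9 = 12.123 mm
Gross irrigation = 12.123 / 0.60 = 20.205 mm
Volume = 20.205 mm × 100.2 ha × 10 = 20245.4 m³

20200 m³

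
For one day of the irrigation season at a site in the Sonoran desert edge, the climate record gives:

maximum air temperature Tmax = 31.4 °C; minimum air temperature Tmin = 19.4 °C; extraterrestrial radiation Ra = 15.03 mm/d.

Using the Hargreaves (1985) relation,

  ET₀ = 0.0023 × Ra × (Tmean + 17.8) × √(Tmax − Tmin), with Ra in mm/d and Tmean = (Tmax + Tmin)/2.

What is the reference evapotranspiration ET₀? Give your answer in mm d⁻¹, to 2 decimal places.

5.17 mm d⁻¹

Tmean = (31.4 + 19.4)/2 = 25.40 °C
ET₀ = 0.0023 × 15.03 × (25.40 + 17.8) × √12.0 = 0.0023 × 15.03 × 43.20 × 3.4641 = 5.1732 mm/d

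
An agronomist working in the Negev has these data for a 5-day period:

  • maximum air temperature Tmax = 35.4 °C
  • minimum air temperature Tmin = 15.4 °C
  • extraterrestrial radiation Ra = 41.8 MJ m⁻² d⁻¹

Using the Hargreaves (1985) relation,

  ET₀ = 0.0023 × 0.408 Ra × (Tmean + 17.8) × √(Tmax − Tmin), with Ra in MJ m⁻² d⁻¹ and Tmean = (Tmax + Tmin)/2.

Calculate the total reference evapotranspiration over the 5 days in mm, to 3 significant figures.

Tmean = (35.4 + 15.4)/2 = 25.40 °C
0.408 Ra = 0.408 × 41.8 = 17.0544 mm/d equivalent
ET₀ = 0.0023 × 17.0544 × (25.40 + 17.8) × √20.0 = 0.0023 × 17.0544 × 43.20 × 4.4721 = 7.5781 mm/d
Over 5 days: 7.5781 × 5 = 37.891 mm

37.9 mm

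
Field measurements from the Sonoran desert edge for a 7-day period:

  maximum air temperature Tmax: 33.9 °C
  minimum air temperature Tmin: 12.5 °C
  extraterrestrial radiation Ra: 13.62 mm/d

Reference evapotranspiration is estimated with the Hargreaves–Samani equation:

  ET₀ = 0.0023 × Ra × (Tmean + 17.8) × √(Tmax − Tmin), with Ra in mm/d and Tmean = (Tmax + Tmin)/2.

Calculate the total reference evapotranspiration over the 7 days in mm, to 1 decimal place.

Tmean = (33.9 + 12.5)/2 = 23.20 °C
ET₀ = 0.0023 × 13.62 × (23.20 + 17.8) × √21.4 = 0.0023 × 13.62 × 41.00 × 4.6260 = 5.9415 mm/d
Over 7 days: 5.9415 × 7 = 41.591 mm

41.6 mm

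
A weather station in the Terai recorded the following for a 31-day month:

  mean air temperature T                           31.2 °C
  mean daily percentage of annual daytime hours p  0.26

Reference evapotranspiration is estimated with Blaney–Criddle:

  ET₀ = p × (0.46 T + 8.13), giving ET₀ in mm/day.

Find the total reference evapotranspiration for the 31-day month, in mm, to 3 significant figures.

ET₀ = 0.26 × (0.46 × 31.2 + 8.13) = 0.26 × 22.482 = 5.8453 mm/d
Monthly total = 5.8453 × 31 = 181.204 mm

181 mm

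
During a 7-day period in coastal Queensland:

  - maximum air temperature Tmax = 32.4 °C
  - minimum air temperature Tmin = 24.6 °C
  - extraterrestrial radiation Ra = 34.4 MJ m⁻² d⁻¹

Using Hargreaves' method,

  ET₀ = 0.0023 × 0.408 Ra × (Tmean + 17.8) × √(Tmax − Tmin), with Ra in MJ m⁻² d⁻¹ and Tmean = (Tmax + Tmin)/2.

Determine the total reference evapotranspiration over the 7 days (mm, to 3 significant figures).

Tmean = (32.4 + 24.6)/2 = 28.50 °C
0.408 Ra = 0.408 × 34.4 = 14.0352 mm/d equivalent
ET₀ = 0.0023 × 14.0352 × (28.50 + 17.8) × √7.8 = 0.0023 × 14.0352 × 46.30 × 2.7928 = 4.1741 mm/d
Over 7 days: 4.1741 × 7 = 29.219 mm

29.2 mm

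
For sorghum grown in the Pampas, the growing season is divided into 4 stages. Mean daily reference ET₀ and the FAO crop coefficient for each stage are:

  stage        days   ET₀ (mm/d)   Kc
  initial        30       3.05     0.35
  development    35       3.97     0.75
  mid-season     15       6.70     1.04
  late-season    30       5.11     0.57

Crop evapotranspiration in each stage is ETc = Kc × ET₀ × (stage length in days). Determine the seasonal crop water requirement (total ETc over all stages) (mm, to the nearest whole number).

328 mm

initial: 0.35 × 3.05 × 30 = 32.03 mm
development: 0.75 × 3.97 × 35 = 104.21 mm
mid-season: 1.04 × 6.70 × 15 = 104.52 mm
late-season: 0.57 × 5.11 × 30 = 87.38 mm
Seasonal total = 328.14 mm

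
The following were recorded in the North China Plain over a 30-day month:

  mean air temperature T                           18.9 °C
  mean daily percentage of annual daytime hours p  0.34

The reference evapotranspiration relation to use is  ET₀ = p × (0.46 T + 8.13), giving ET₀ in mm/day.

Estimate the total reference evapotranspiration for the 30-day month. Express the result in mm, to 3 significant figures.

ET₀ = 0.34 × (0.46 × 18.9 + 8.13) = 0.34 × 16.824 = 5.7202 mm/d
Monthly total = 5.7202 × 30 = 171.606 mm

172 mm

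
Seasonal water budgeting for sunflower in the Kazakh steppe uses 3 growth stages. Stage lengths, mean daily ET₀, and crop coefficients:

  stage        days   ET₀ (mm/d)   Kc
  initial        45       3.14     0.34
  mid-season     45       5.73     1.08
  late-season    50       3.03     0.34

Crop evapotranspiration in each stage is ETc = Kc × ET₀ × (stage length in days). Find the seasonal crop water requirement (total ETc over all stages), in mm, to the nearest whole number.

initial: 0.34 × 3.14 × 45 = 48.04 mm
mid-season: 1.08 × 5.73 × 45 = 278.48 mm
late-season: 0.34 × 3.03 × 50 = 51.51 mm
Seasonal total = 378.03 mm

378 mm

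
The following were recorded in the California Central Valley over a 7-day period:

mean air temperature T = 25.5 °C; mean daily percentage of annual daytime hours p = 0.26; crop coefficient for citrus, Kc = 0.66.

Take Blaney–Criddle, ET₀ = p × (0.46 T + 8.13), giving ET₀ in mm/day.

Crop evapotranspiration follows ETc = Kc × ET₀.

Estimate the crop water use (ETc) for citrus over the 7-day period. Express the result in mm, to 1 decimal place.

ET₀ = 0.26 × (0.46 × 25.5 + 8.13) = 0.26 × 19.860 = 5.1636 mm/d
ETc = Kc × ET₀ = 0.66 × 5.1636 = 3.4080 mm/d
Over 7 days: 3.4080 × 7 = 23.856 mm

23.9 mm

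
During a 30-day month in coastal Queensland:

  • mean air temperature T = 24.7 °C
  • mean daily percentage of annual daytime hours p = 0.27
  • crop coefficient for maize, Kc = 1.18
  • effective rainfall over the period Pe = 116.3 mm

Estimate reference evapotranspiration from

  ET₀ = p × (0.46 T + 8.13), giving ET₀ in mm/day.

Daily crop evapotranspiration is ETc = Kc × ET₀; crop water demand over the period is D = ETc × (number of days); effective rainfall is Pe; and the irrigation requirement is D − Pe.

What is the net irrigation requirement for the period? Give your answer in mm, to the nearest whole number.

70 mm

ET₀ = 0.27 × (0.46 × 24.7 + 8.13) = 0.27 × 19.492 = 5.2628 mm/d
ETc = Kc × ET₀ = 1.18 × 5.2628 = 6.2101 mm/d
Crop demand D = ETc × 30 d = 6.2101 × 30 = 186.303 mm
D − Pe = 186.303 − 116.3 = 70.003 mm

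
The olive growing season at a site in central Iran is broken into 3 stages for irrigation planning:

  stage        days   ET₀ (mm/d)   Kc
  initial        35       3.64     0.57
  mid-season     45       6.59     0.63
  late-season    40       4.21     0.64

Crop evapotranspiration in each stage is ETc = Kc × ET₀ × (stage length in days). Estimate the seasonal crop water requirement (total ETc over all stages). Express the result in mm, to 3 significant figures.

initial: 0.57 × 3.64 × 35 = 72.62 mm
mid-season: 0.63 × 6.59 × 45 = 186.83 mm
late-season: 0.64 × 4.21 × 40 = 107.78 mm
Seasonal total = 367.23 mm

367 mm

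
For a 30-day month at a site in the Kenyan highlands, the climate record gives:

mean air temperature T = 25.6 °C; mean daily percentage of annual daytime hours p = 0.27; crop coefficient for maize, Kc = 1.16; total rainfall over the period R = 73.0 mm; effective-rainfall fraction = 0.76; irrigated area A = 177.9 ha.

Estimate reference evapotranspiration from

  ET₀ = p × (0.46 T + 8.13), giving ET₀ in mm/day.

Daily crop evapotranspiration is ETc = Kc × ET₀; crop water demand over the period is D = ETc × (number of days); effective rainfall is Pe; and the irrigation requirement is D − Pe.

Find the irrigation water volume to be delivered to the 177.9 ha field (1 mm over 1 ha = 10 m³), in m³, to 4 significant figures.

ET₀ = 0.27 × (0.46 × 25.6 + 8.13) = 0.27 × 19.906 = 5.3746 mm/d
ETc = Kc × ET₀ = 1.16 × 5.3746 = 6.2345 mm/d
Crop demand D = ETc × 30 d = 6.2345 × 30 = 187.035 mm
Pe = 0.76 × 73.0 = 55.480 mm
D − Pe = 187.035 − 55.480 = 131.555 mm
Volume = 131.555 mm × 177.9 ha × 10 = 234036.3 m³

234000 m³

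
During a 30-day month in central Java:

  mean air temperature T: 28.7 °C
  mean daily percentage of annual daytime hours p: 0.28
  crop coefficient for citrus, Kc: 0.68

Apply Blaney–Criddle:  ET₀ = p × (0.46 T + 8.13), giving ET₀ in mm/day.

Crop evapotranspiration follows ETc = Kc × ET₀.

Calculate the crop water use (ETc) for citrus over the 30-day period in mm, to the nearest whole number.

122 mm

ET₀ = 0.28 × (0.46 × 28.7 + 8.13) = 0.28 × 21.332 = 5.9730 mm/d
ETc = Kc × ET₀ = 0.68 × 5.9730 = 4.0616 mm/d
Over 30 days: 4.0616 × 30 = 121.848 mm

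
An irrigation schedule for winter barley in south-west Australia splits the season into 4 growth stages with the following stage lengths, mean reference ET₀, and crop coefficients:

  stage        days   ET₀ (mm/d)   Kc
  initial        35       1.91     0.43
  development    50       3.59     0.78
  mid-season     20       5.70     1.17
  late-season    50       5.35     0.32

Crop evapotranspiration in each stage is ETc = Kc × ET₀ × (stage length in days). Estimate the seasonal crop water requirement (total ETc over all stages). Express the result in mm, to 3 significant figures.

388 mm

initial: 0.43 × 1.91 × 35 = 28.75 mm
development: 0.78 × 3.59 × 50 = 140.01 mm
mid-season: 1.17 × 5.70 × 20 = 133.38 mm
late-season: 0.32 × 5.35 × 50 = 85.60 mm
Seasonal total = 387.74 mm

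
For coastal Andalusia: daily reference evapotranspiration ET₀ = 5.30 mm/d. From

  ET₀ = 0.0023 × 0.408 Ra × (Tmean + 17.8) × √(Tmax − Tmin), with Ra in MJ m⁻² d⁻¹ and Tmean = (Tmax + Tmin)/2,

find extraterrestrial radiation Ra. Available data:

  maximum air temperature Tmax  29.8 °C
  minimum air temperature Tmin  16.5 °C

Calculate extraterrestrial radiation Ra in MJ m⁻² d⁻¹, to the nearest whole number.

38 MJ m⁻² d⁻¹

Tmean = (29.8+16.5)/2 = 23.15 °C; ΔT = 13.3
Ra = ET₀ / [0.0023 × 0.408 × (Tmean+17.8) × √ΔT]
   = 5.30 / (0.0023 × 0.408 × 40.95 × 3.6469) = 37.819 MJ m⁻² d⁻¹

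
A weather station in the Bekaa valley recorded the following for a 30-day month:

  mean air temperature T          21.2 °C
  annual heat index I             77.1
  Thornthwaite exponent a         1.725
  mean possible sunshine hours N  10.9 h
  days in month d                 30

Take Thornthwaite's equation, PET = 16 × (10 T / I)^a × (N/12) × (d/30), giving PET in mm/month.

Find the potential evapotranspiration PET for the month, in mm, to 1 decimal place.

10T/I = 10 × 21.2 / 77.1 = 2.7497
(10T/I)^a = 2.7497^1.725 = 5.7249
Uncorrected PET = 16 × 5.7249 = 91.598 mm
Correction = (N/12)(d/30) = (10.9/12)(30/30) = 0.9083
PET = 91.598 × 0.9083 = 83.198 mm/month

83.2 mm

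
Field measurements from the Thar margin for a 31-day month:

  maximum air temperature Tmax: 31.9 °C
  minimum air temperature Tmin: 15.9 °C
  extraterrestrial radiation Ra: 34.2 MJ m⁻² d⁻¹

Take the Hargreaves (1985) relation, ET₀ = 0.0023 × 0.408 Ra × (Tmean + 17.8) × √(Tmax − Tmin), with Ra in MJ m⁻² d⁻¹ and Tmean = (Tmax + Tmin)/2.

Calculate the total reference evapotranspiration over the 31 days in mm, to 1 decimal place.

165.9 mm

Tmean = (31.9 + 15.9)/2 = 23.90 °C
0.408 Ra = 0.408 × 34.2 = 13.9536 mm/d equivalent
ET₀ = 0.0023 × 13.9536 × (23.90 + 17.8) × √16.0 = 0.0023 × 13.9536 × 41.70 × 4.0000 = 5.3532 mm/d
Over 31 days: 5.3532 × 31 = 165.949 mm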